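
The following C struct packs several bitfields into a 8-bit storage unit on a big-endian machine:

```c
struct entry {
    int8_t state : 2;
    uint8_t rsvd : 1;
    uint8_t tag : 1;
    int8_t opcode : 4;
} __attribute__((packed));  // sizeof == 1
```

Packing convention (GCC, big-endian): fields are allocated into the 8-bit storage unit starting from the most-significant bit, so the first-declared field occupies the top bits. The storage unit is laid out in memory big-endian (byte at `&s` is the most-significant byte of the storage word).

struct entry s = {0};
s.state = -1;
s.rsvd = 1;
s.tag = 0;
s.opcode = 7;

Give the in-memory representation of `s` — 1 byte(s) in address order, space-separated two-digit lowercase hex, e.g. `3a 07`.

e7

[6+:2] state=-1 & 0x3 = 0x3; word=0xc0
[5+:1] rsvd=1 & 0x1 = 0x1; word=0xe0
[4+:1] tag=0 & 0x1 = 0x0; word=0xe0
[0+:4] opcode=7 & 0xf = 0x7; word=0xe7
word = 0xe7 → big-endian bytes:
  [0]=0xe7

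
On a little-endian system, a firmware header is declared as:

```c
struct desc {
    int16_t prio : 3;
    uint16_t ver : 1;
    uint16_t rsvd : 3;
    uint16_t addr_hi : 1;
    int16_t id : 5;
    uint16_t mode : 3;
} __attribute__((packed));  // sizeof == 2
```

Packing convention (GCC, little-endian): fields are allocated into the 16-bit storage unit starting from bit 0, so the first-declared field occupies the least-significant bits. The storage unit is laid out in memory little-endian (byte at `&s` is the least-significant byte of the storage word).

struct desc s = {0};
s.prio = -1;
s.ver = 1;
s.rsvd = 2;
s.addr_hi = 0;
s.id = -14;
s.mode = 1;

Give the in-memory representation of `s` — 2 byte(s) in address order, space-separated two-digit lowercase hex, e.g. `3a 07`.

prio:3 = -1 → 0x7 << 0 → word 0x0007
ver:1 = 1 → 0x1 << 3 → word 0x000f
rsvd:3 = 2 → 0x2 << 4 → word 0x002f
addr_hi:1 = 0 → 0x0 << 7 → word 0x002f
id:5 = -14 → 0x12 << 8 → word 0x122f
mode:3 = 1 → 0x1 << 13 → word 0x322f
word = 0x322f → little-endian bytes:
  [0]=0x2f  [1]=0x32

2f 32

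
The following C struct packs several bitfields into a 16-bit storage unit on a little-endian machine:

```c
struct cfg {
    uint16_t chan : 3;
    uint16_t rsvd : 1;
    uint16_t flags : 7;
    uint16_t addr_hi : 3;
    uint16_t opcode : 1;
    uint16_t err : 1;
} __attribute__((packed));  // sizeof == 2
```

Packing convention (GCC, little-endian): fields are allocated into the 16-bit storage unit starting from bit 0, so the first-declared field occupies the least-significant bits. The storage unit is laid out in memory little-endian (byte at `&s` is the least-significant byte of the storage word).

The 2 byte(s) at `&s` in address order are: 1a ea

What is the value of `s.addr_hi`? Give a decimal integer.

[0]=0x1a [1]=0xea (little-endian) → word 0xea1a
chan [0+:3] = (word>>0) & 0x7 = 2
rsvd [3+:1] = (word>>3) & 0x1 = 1
flags [4+:7] = (word>>4) & 0x7f = 33
addr_hi [11+:3] = (word>>11) & 0x7 = 5  ←
opcode [14+:1] = (word>>14) & 0x1 = 1
err [15+:1] = (word>>15) & 0x1 = 1

5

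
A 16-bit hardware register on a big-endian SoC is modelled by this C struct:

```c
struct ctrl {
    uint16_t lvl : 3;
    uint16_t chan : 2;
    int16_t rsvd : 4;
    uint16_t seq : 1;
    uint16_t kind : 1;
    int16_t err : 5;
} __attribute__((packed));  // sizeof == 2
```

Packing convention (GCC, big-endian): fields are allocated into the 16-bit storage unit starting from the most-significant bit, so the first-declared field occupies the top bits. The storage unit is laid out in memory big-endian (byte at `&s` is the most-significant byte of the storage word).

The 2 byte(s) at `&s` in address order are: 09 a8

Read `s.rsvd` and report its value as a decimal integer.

3

[0]=0x09 [1]=0xa8 (big-endian) → word 0x09a8
lvl [13+:3] = (word>>13) & 0x7 = 0
chan [11+:2] = (word>>11) & 0x3 = 1
rsvd [7+:4] = (word>>7) & 0xf = 3  ←
seq [6+:1] = (word>>6) & 0x1 = 0
kind [5+:1] = (word>>5) & 0x1 = 1
err [0+:5] = (word>>0) & 0x1f = 8
rsvd signed 4b, MSB=0: value = 3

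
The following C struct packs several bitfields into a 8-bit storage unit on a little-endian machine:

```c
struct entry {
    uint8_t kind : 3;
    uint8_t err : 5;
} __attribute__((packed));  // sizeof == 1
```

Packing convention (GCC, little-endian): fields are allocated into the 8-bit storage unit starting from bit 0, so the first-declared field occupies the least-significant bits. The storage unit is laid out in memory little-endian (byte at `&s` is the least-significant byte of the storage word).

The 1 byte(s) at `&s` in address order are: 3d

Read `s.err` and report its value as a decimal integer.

[0]=0x3d (little-endian) → word 0x3d
kind:3 @ bit 0 → (0x3d>>0)&0x7 = 0x5
err:5 @ bit 3 → (0x3d>>3)&0x1f = 0x7  ←

7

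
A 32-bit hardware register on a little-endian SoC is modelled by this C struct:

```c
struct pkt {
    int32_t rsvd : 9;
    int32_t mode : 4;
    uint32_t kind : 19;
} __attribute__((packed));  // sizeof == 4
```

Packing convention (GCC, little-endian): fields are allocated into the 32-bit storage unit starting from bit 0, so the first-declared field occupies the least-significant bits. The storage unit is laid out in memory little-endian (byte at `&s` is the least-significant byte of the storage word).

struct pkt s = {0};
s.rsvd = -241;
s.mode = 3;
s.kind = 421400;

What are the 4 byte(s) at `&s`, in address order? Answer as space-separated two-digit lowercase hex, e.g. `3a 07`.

0f 07 c3 cd

rsvd (9b) val=-241 bits=0x10f at bit 0: 0x0000010f
mode (4b) val=3 bits=0x3 at bit 9: 0x0000070f
kind (19b) val=421400 bits=0x66e18 at bit 13: 0xcdc3070f
word = 0xcdc3070f → little-endian bytes:
  [0]=0x0f  [1]=0x07  [2]=0xc3  [3]=0xcd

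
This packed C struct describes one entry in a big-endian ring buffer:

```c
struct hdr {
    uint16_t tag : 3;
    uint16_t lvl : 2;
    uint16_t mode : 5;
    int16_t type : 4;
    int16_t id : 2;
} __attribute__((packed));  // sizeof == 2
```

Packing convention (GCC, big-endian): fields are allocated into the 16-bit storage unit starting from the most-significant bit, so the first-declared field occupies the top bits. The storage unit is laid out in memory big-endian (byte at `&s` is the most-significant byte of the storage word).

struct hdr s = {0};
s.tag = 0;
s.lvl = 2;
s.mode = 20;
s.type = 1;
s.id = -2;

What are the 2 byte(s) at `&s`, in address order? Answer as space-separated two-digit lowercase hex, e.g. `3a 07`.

15 06

tag:3 = 0 → 0x0 << 13 → word 0x0000
lvl:2 = 2 → 0x2 << 11 → word 0x1000
mode:5 = 20 → 0x14 << 6 → word 0x1500
type:4 = 1 → 0x1 << 2 → word 0x1504
id:2 = -2 → 0x2 << 0 → word 0x1506
word = 0x1506 → big-endian bytes:
  [0]=0x15  [1]=0x06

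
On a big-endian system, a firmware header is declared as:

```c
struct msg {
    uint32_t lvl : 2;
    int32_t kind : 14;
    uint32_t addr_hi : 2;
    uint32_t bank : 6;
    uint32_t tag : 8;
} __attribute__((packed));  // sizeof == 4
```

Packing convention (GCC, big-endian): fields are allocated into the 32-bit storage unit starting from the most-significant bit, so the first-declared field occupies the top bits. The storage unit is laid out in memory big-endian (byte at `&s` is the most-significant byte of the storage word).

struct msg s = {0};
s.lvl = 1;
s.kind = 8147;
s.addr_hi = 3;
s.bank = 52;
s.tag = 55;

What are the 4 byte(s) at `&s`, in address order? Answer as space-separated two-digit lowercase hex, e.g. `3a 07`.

5f d3 f4 37

lvl (2b) val=1 bits=0x1 at bit 30: 0x40000000
kind (14b) val=8147 bits=0x1fd3 at bit 16: 0x5fd30000
addr_hi (2b) val=3 bits=0x3 at bit 14: 0x5fd3c000
bank (6b) val=52 bits=0x34 at bit 8: 0x5fd3f400
tag (8b) val=55 bits=0x37 at bit 0: 0x5fd3f437
word = 0x5fd3f437 → big-endian bytes:
  [0]=0x5f  [1]=0xd3  [2]=0xf4  [3]=0x37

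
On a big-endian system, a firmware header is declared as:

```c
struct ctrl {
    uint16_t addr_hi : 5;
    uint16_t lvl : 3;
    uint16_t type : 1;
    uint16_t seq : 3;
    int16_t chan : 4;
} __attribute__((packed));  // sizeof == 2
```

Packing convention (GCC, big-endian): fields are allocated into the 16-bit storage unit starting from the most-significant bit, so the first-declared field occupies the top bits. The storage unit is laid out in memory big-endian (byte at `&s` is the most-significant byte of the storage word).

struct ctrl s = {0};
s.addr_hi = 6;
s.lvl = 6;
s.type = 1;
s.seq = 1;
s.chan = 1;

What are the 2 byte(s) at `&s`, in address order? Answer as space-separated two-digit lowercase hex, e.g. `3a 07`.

addr_hi (5b) val=6 bits=0x6 at bit 11: 0x3000
lvl (3b) val=6 bits=0x6 at bit 8: 0x3600
type (1b) val=1 bits=0x1 at bit 7: 0x3680
seq (3b) val=1 bits=0x1 at bit 4: 0x3690
chan (4b) val=1 bits=0x1 at bit 0: 0x3691
word = 0x3691 → big-endian bytes:
  [0]=0x36  [1]=0x91

36 91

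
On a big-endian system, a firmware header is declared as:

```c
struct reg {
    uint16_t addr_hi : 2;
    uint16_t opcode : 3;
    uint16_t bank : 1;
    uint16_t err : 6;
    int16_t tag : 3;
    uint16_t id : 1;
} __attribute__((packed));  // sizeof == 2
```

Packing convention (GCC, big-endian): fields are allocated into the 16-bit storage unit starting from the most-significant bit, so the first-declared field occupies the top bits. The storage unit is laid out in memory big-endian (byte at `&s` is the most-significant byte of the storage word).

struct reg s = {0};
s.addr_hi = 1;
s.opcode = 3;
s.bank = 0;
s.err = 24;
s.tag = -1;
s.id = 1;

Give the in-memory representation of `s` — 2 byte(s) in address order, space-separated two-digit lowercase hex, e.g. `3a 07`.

59 8f

addr_hi:2 = 1 → 0x1 << 14 → word 0x4000
opcode:3 = 3 → 0x3 << 11 → word 0x5800
bank:1 = 0 → 0x0 << 10 → word 0x5800
err:6 = 24 → 0x18 << 4 → word 0x5980
tag:3 = -1 → 0x7 << 1 → word 0x598e
id:1 = 1 → 0x1 << 0 → word 0x598f
word = 0x598f → big-endian bytes:
  [0]=0x59  [1]=0x8f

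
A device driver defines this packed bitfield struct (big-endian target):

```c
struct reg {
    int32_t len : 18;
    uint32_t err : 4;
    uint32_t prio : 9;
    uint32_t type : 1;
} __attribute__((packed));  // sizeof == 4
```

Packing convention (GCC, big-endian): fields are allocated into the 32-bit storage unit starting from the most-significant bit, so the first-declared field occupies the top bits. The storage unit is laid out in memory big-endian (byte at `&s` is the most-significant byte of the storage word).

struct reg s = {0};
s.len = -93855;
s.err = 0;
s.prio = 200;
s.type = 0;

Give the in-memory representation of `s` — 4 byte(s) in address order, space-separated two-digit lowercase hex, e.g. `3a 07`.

[14+:18] len=-93855 & 0x3ffff = 0x29161; word=0xa4584000
[10+:4] err=0 & 0xf = 0x0; word=0xa4584000
[1+:9] prio=200 & 0x1ff = 0xc8; word=0xa4584190
[0+:1] type=0 & 0x1 = 0x0; word=0xa4584190
word = 0xa4584190 → big-endian bytes:
  [0]=0xa4  [1]=0x58  [2]=0x41  [3]=0x90

a4 58 41 90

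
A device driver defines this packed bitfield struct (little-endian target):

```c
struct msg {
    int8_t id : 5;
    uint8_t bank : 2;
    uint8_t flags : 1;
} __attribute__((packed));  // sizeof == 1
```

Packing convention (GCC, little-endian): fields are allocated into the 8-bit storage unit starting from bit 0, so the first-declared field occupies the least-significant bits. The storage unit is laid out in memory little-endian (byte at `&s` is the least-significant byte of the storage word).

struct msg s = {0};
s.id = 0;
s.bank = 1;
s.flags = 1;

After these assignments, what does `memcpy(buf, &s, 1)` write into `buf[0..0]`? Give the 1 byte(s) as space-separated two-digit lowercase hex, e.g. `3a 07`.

a0

id (5b) val=0 bits=0x0 at bit 0: 0x00
bank (2b) val=1 bits=0x1 at bit 5: 0x20
flags (1b) val=1 bits=0x1 at bit 7: 0xa0
word = 0xa0 → little-endian bytes:
  [0]=0xa0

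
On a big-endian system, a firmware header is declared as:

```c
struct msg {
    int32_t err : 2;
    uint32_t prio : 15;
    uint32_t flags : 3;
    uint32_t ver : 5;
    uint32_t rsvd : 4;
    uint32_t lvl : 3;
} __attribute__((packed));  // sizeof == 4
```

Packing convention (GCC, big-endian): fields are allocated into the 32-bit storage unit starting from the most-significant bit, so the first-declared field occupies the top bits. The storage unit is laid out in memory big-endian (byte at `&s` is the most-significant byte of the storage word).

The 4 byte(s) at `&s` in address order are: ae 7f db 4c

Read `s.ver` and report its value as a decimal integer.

22

[0]=0xae [1]=0x7f [2]=0xdb [3]=0x4c (big-endian) → word 0xae7fdb4c
err:2 @ bit 30 → (0xae7fdb4c>>30)&0x3 = 0x2
prio:15 @ bit 15 → (0xae7fdb4c>>15)&0x7fff = 0x5cff
flags:3 @ bit 12 → (0xae7fdb4c>>12)&0x7 = 0x5
ver:5 @ bit 7 → (0xae7fdb4c>>7)&0x1f = 0x16  ←
rsvd:4 @ bit 3 → (0xae7fdb4c>>3)&0xf = 0x9
lvl:3 @ bit 0 → (0xae7fdb4c>>0)&0x7 = 0x4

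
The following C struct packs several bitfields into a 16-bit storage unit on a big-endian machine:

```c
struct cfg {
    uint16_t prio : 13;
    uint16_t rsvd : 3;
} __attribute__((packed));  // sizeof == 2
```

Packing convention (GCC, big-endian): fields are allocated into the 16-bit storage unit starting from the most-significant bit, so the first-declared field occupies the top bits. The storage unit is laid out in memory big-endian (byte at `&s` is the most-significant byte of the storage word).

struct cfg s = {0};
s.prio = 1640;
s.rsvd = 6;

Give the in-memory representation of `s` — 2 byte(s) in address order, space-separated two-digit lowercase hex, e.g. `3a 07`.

prio:13 = 1640 → 0x668 << 3 → word 0x3340
rsvd:3 = 6 → 0x6 << 0 → word 0x3346
word = 0x3346 → big-endian bytes:
  [0]=0x33  [1]=0x46

33 46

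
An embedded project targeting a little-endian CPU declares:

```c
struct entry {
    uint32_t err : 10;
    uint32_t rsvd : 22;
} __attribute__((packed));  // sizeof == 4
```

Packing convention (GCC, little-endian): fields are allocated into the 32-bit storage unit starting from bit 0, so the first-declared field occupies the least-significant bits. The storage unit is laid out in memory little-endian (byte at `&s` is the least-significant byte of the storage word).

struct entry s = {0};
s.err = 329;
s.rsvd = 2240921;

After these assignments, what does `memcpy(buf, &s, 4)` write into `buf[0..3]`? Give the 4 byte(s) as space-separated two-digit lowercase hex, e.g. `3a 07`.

49 65 c6 88

err:10 = 329 → 0x149 << 0 → word 0x00000149
rsvd:22 = 2240921 → 0x223199 << 10 → word 0x88c66549
word = 0x88c66549 → little-endian bytes:
  [0]=0x49  [1]=0x65  [2]=0xc6  [3]=0x88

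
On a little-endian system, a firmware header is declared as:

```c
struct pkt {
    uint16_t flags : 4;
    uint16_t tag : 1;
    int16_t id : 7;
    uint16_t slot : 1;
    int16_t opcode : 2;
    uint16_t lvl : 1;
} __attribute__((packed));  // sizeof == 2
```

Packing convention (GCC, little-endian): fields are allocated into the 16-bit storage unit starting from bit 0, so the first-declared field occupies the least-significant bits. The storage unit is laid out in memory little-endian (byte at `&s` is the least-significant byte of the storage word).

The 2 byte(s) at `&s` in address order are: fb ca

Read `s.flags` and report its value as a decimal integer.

11

[0]=0xfb [1]=0xca (little-endian) → word 0xcafb
flags [0+:4] = (word>>0) & 0xf = 11  ←
tag [4+:1] = (word>>4) & 0x1 = 1
id [5+:7] = (word>>5) & 0x7f = 87
slot [12+:1] = (word>>12) & 0x1 = 0
opcode [13+:2] = (word>>13) & 0x3 = 2
lvl [15+:1] = (word>>15) & 0x1 = 1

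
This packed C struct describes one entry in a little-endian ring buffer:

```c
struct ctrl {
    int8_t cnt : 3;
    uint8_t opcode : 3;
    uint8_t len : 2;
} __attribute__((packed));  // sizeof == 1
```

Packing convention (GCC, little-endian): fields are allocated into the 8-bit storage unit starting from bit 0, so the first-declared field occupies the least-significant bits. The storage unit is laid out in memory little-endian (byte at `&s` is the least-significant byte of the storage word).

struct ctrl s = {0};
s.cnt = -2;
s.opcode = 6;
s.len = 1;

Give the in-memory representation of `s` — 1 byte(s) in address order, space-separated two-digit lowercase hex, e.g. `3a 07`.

[0+:3] cnt=-2 & 0x7 = 0x6; word=0x06
[3+:3] opcode=6 & 0x7 = 0x6; word=0x36
[6+:2] len=1 & 0x3 = 0x1; word=0x76
word = 0x76 → little-endian bytes:
  [0]=0x76

76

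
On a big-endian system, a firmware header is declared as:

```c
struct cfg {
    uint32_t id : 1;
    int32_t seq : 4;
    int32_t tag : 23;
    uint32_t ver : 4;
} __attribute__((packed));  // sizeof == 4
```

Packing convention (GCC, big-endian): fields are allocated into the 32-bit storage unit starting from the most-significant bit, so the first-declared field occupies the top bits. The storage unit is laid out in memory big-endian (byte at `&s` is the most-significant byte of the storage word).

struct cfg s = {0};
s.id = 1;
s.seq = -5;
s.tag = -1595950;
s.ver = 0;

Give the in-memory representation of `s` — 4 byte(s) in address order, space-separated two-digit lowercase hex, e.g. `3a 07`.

[31+:1] id=1 & 0x1 = 0x1; word=0x80000000
[27+:4] seq=-5 & 0xf = 0xb; word=0xd8000000
[4+:23] tag=-1595950 & 0x7fffff = 0x67a5d2; word=0xde7a5d20
[0+:4] ver=0 & 0xf = 0x0; word=0xde7a5d20
word = 0xde7a5d20 → big-endian bytes:
  [0]=0xde  [1]=0x7a  [2]=0x5d  [3]=0x20

de 7a 5d 20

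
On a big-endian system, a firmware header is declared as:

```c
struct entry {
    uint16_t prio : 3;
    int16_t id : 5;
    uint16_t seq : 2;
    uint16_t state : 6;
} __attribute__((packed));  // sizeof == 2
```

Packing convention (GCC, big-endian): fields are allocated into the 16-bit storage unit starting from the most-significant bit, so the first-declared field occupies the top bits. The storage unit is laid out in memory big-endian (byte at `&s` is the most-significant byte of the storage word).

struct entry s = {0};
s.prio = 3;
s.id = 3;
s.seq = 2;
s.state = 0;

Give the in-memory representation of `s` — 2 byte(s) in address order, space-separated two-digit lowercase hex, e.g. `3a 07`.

63 80

prio:3 = 3 → 0x3 << 13 → word 0x6000
id:5 = 3 → 0x3 << 8 → word 0x6300
seq:2 = 2 → 0x2 << 6 → word 0x6380
state:6 = 0 → 0x0 << 0 → word 0x6380
word = 0x6380 → big-endian bytes:
  [0]=0x63  [1]=0x80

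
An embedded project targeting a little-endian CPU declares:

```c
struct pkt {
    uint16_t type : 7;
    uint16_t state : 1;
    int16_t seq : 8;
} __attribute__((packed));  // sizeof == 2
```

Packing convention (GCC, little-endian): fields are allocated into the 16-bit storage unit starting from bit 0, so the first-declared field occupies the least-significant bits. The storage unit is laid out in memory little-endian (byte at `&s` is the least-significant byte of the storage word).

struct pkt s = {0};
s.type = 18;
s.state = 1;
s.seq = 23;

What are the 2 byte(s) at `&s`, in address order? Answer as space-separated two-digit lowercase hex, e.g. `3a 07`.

[0+:7] type=18 & 0x7f = 0x12; word=0x0012
[7+:1] state=1 & 0x1 = 0x1; word=0x0092
[8+:8] seq=23 & 0xff = 0x17; word=0x1792
word = 0x1792 → little-endian bytes:
  [0]=0x92  [1]=0x17

92 17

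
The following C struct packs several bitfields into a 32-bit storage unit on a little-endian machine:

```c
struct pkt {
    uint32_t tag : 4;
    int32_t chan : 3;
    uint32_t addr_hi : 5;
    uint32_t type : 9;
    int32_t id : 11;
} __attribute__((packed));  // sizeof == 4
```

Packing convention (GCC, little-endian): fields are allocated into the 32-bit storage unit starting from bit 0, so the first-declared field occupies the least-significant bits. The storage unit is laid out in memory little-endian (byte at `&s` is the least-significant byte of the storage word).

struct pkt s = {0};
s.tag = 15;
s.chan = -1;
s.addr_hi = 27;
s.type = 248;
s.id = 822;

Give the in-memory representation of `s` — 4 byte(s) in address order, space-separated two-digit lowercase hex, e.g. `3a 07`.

tag:4 = 15 → 0xf << 0 → word 0x0000000f
chan:3 = -1 → 0x7 << 4 → word 0x0000007f
addr_hi:5 = 27 → 0x1b << 7 → word 0x00000dff
type:9 = 248 → 0xf8 << 12 → word 0x000f8dff
id:11 = 822 → 0x336 << 21 → word 0x66cf8dff
word = 0x66cf8dff → little-endian bytes:
  [0]=0xff  [1]=0x8d  [2]=0xcf  [3]=0x66

ff 8d cf 66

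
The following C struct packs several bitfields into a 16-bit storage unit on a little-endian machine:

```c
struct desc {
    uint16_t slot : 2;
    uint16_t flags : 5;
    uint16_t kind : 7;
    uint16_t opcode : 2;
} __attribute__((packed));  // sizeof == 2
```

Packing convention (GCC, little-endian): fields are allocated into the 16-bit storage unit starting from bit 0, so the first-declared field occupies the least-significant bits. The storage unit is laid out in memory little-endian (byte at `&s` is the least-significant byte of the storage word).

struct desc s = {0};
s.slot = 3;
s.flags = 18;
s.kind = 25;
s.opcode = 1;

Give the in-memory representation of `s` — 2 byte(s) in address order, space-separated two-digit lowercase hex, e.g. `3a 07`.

[0+:2] slot=3 & 0x3 = 0x3; word=0x0003
[2+:5] flags=18 & 0x1f = 0x12; word=0x004b
[7+:7] kind=25 & 0x7f = 0x19; word=0x0ccb
[14+:2] opcode=1 & 0x3 = 0x1; word=0x4ccb
word = 0x4ccb → little-endian bytes:
  [0]=0xcb  [1]=0x4c

cb 4c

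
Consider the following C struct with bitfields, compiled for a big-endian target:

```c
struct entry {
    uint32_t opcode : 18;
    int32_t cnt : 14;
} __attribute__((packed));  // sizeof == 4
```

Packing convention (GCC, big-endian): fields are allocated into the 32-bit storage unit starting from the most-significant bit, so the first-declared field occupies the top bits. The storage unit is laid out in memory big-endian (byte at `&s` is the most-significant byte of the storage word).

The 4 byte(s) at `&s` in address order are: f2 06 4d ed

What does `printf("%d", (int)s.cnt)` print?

[0]=0xf2 [1]=0x06 [2]=0x4d [3]=0xed (big-endian) → word 0xf2064ded
opcode [14+:18] = (word>>14) & 0x3ffff = 247833
cnt [0+:14] = (word>>0) & 0x3fff = 3565  ←
cnt signed 14b, MSB=0: value = 3565

3565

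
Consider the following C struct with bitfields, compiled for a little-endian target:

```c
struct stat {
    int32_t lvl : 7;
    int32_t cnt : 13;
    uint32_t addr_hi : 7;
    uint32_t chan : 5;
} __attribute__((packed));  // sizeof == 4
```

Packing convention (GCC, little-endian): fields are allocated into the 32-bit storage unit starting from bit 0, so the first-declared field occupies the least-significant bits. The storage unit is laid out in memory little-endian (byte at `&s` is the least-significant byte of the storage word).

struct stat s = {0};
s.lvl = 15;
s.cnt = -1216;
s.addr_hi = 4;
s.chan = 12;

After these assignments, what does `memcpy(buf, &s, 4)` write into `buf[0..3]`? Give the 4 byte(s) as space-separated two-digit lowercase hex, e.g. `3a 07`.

lvl (7b) val=15 bits=0xf at bit 0: 0x0000000f
cnt (13b) val=-1216 bits=0x1b40 at bit 7: 0x000da00f
addr_hi (7b) val=4 bits=0x4 at bit 20: 0x004da00f
chan (5b) val=12 bits=0xc at bit 27: 0x604da00f
word = 0x604da00f → little-endian bytes:
  [0]=0x0f  [1]=0xa0  [2]=0x4d  [3]=0x60

0f a0 4d 60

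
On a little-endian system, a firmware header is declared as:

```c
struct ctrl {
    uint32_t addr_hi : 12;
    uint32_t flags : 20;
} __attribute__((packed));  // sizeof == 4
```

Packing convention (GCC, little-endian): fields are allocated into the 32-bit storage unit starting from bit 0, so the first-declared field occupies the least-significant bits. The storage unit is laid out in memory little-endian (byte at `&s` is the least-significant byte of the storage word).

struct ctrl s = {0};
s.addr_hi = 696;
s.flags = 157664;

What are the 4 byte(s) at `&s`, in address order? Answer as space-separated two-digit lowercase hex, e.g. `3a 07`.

b8 02 7e 26

addr_hi:12 = 696 → 0x2b8 << 0 → word 0x000002b8
flags:20 = 157664 → 0x267e0 << 12 → word 0x267e02b8
word = 0x267e02b8 → little-endian bytes:
  [0]=0xb8  [1]=0x02  [2]=0x7e  [3]=0x26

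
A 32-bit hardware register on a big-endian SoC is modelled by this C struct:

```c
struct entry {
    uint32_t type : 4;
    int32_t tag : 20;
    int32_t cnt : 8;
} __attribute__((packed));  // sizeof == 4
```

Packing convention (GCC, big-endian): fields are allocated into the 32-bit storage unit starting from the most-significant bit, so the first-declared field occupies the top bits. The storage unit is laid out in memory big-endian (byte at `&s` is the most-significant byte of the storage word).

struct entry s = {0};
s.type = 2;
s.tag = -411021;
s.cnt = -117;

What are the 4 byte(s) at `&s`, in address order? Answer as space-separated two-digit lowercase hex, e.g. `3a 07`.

[28+:4] type=2 & 0xf = 0x2; word=0x20000000
[8+:20] tag=-411021 & 0xfffff = 0x9ba73; word=0x29ba7300
[0+:8] cnt=-117 & 0xff = 0x8b; word=0x29ba738b
word = 0x29ba738b → big-endian bytes:
  [0]=0x29  [1]=0xba  [2]=0x73  [3]=0x8b

29 ba 73 8b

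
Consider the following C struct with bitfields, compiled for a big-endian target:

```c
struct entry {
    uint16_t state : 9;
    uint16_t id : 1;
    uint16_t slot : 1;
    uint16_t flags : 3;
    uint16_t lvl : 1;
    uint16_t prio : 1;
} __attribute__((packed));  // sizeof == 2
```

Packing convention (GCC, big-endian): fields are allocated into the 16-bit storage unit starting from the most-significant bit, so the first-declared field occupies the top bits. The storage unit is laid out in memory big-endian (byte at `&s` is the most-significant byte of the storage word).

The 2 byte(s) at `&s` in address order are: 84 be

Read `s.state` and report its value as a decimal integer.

[0]=0x84 [1]=0xbe (big-endian) → word 0x84be
state:9 @ bit 7 → (0x84be>>7)&0x1ff = 0x109  ←
id:1 @ bit 6 → (0x84be>>6)&0x1 = 0x0
slot:1 @ bit 5 → (0x84be>>5)&0x1 = 0x1
flags:3 @ bit 2 → (0x84be>>2)&0x7 = 0x7
lvl:1 @ bit 1 → (0x84be>>1)&0x1 = 0x1
prio:1 @ bit 0 → (0x84be>>0)&0x1 = 0x0

265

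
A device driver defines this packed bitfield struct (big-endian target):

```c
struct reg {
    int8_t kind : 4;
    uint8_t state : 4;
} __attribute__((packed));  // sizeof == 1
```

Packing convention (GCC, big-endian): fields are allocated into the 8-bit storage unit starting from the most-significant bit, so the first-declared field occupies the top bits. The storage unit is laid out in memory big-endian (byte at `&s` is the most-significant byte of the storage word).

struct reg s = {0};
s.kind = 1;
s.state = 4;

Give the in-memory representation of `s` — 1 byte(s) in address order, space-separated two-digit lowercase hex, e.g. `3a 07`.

14

kind:4 = 1 → 0x1 << 4 → word 0x10
state:4 = 4 → 0x4 << 0 → word 0x14
word = 0x14 → big-endian bytes:
  [0]=0x14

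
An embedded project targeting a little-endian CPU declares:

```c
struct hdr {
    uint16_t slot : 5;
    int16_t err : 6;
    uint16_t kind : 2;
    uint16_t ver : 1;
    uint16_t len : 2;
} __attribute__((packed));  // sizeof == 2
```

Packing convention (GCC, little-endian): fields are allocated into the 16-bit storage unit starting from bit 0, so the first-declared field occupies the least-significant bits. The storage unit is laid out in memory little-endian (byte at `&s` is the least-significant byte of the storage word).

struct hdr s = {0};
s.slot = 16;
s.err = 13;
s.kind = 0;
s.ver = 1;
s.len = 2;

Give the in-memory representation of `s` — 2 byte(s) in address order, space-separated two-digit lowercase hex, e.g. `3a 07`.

slot (5b) val=16 bits=0x10 at bit 0: 0x0010
err (6b) val=13 bits=0xd at bit 5: 0x01b0
kind (2b) val=0 bits=0x0 at bit 11: 0x01b0
ver (1b) val=1 bits=0x1 at bit 13: 0x21b0
len (2b) val=2 bits=0x2 at bit 14: 0xa1b0
word = 0xa1b0 → little-endian bytes:
  [0]=0xb0  [1]=0xa1

b0 a1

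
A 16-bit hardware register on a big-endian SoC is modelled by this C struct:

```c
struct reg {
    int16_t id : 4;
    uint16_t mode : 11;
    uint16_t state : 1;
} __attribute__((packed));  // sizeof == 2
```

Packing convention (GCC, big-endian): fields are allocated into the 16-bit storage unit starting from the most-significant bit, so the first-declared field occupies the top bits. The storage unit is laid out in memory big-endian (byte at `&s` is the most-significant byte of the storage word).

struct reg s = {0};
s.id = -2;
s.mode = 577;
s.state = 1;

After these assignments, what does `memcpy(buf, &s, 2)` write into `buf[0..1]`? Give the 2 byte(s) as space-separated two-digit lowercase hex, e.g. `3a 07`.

e4 83

id:4 = -2 → 0xe << 12 → word 0xe000
mode:11 = 577 → 0x241 << 1 → word 0xe482
state:1 = 1 → 0x1 << 0 → word 0xe483
word = 0xe483 → big-endian bytes:
  [0]=0xe4  [1]=0x83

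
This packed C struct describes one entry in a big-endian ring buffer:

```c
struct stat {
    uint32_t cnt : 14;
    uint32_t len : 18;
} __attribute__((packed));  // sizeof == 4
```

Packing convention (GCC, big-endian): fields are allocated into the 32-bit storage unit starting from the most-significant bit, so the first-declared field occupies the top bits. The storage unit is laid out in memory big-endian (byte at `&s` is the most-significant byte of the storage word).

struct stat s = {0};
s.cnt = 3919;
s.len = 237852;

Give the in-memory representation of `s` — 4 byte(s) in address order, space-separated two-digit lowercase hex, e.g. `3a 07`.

3d 3f a1 1c

cnt:14 = 3919 → 0xf4f << 18 → word 0x3d3c0000
len:18 = 237852 → 0x3a11c << 0 → word 0x3d3fa11c
word = 0x3d3fa11c → big-endian bytes:
  [0]=0x3d  [1]=0x3f  [2]=0xa1  [3]=0x1c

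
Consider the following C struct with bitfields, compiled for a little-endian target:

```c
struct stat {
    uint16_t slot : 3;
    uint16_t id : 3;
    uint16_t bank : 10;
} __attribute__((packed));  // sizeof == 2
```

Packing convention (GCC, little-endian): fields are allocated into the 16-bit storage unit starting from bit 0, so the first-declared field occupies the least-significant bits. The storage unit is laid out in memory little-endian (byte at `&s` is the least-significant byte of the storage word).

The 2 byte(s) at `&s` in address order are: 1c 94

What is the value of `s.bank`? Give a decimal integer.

[0]=0x1c [1]=0x94 (little-endian) → word 0x941c
slot:3 @ bit 0 → (0x941c>>0)&0x7 = 0x4
id:3 @ bit 3 → (0x941c>>3)&0x7 = 0x3
bank:10 @ bit 6 → (0x941c>>6)&0x3ff = 0x250  ←

592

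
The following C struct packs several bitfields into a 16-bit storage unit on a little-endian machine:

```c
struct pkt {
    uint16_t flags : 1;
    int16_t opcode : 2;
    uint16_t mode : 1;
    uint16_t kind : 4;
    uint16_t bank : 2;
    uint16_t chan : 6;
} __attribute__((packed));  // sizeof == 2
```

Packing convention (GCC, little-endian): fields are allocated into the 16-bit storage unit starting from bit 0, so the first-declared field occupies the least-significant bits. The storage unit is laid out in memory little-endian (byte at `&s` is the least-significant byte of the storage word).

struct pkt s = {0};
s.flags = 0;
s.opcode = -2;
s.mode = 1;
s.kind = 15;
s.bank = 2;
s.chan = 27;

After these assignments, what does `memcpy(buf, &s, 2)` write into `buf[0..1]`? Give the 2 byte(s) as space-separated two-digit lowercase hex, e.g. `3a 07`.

fc 6e

flags:1 = 0 → 0x0 << 0 → word 0x0000
opcode:2 = -2 → 0x2 << 1 → word 0x0004
mode:1 = 1 → 0x1 << 3 → word 0x000c
kind:4 = 15 → 0xf << 4 → word 0x00fc
bank:2 = 2 → 0x2 << 8 → word 0x02fc
chan:6 = 27 → 0x1b << 10 → word 0x6efc
word = 0x6efc → little-endian bytes:
  [0]=0xfc  [1]=0x6e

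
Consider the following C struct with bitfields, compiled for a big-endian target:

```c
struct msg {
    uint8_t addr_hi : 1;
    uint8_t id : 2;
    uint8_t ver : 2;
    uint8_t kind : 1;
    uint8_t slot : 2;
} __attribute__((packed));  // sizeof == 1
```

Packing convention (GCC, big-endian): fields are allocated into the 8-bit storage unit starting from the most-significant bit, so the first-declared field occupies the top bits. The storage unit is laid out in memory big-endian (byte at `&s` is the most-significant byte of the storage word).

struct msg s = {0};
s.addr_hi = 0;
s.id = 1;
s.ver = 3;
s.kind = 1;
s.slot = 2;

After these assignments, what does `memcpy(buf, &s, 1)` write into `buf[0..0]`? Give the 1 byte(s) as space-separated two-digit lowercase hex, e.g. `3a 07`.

addr_hi (1b) val=0 bits=0x0 at bit 7: 0x00
id (2b) val=1 bits=0x1 at bit 5: 0x20
ver (2b) val=3 bits=0x3 at bit 3: 0x38
kind (1b) val=1 bits=0x1 at bit 2: 0x3c
slot (2b) val=2 bits=0x2 at bit 0: 0x3e
word = 0x3e → big-endian bytes:
  [0]=0x3e

3e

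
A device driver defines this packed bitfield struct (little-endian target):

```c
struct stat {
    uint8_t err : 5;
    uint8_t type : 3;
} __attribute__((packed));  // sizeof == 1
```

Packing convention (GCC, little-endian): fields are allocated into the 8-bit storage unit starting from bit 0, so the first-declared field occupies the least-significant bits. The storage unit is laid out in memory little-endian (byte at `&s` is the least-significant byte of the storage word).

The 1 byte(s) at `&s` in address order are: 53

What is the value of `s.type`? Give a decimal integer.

[0]=0x53 (little-endian) → word 0x53
err [0+:5] = (word>>0) & 0x1f = 19
type [5+:3] = (word>>5) & 0x7 = 2  ←

2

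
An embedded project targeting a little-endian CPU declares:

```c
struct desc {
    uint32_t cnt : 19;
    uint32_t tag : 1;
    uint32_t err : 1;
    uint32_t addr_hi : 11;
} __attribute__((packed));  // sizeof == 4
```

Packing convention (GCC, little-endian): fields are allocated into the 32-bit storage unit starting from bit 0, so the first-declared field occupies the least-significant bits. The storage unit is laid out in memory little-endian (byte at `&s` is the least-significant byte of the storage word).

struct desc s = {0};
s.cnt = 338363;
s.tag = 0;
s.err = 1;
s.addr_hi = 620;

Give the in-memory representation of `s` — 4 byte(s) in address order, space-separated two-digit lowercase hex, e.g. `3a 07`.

bb 29 95 4d

cnt (19b) val=338363 bits=0x529bb at bit 0: 0x000529bb
tag (1b) val=0 bits=0x0 at bit 19: 0x000529bb
err (1b) val=1 bits=0x1 at bit 20: 0x001529bb
addr_hi (11b) val=620 bits=0x26c at bit 21: 0x4d9529bb
word = 0x4d9529bb → little-endian bytes:
  [0]=0xbb  [1]=0x29  [2]=0x95  [3]=0x4d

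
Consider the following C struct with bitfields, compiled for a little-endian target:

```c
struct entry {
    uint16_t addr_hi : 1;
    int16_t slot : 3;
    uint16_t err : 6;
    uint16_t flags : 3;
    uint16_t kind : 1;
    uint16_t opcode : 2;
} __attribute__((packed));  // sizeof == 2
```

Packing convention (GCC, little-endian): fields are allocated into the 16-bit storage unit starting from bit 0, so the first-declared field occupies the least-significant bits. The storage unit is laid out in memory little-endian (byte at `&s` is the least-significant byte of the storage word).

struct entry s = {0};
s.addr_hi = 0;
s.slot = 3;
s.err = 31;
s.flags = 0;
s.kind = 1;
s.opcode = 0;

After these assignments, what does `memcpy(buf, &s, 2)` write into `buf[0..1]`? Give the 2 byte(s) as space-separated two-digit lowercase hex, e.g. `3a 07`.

addr_hi:1 = 0 → 0x0 << 0 → word 0x0000
slot:3 = 3 → 0x3 << 1 → word 0x0006
err:6 = 31 → 0x1f << 4 → word 0x01f6
flags:3 = 0 → 0x0 << 10 → word 0x01f6
kind:1 = 1 → 0x1 << 13 → word 0x21f6
opcode:2 = 0 → 0x0 << 14 → word 0x21f6
word = 0x21f6 → little-endian bytes:
  [0]=0xf6  [1]=0x21

f6 21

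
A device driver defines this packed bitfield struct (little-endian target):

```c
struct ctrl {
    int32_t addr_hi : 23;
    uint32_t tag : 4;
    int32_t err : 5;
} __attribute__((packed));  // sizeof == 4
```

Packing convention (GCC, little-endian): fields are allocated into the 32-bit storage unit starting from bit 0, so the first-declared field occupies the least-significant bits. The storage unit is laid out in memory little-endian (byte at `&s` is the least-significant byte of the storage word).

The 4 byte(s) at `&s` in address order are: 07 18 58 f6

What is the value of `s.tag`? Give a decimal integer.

12

[0]=0x07 [1]=0x18 [2]=0x58 [3]=0xf6 (little-endian) → word 0xf6581807
addr_hi:23 @ bit 0 → (0xf6581807>>0)&0x7fffff = 0x581807
tag:4 @ bit 23 → (0xf6581807>>23)&0xf = 0xc  ←
err:5 @ bit 27 → (0xf6581807>>27)&0x1f = 0x1e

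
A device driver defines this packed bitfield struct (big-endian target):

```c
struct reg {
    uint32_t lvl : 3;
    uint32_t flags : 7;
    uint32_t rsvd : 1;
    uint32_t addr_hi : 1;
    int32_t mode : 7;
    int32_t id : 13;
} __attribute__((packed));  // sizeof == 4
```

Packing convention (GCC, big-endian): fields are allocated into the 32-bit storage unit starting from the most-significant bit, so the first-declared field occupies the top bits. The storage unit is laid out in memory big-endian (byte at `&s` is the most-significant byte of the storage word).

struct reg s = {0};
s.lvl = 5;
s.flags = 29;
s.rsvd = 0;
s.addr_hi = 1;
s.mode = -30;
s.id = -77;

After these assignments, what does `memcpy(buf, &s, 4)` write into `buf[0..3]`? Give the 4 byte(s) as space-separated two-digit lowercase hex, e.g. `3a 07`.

lvl:3 = 5 → 0x5 << 29 → word 0xa0000000
flags:7 = 29 → 0x1d << 22 → word 0xa7400000
rsvd:1 = 0 → 0x0 << 21 → word 0xa7400000
addr_hi:1 = 1 → 0x1 << 20 → word 0xa7500000
mode:7 = -30 → 0x62 << 13 → word 0xa75c4000
id:13 = -77 → 0x1fb3 << 0 → word 0xa75c5fb3
word = 0xa75c5fb3 → big-endian bytes:
  [0]=0xa7  [1]=0x5c  [2]=0x5f  [3]=0xb3

a7 5c 5f b3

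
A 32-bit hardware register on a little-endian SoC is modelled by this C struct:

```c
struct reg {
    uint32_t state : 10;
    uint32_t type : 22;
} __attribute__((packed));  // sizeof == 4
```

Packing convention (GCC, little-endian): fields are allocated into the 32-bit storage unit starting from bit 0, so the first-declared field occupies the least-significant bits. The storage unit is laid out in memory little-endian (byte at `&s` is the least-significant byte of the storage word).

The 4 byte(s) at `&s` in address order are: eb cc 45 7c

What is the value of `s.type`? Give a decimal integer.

2036083

[0]=0xeb [1]=0xcc [2]=0x45 [3]=0x7c (little-endian) → word 0x7c45cceb
state [0+:10] = (word>>0) & 0x3ff = 235
type [10+:22] = (word>>10) & 0x3fffff = 2036083  ←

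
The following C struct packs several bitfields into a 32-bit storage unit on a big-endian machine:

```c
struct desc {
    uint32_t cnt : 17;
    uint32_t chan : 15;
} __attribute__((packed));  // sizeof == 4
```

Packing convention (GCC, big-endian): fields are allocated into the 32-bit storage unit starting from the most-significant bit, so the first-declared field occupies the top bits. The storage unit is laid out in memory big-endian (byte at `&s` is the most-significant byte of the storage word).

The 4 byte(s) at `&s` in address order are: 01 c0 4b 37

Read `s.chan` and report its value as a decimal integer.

19255

[0]=0x01 [1]=0xc0 [2]=0x4b [3]=0x37 (big-endian) → word 0x01c04b37
cnt [15+:17] = (word>>15) & 0x1ffff = 896
chan [0+:15] = (word>>0) & 0x7fff = 19255  ←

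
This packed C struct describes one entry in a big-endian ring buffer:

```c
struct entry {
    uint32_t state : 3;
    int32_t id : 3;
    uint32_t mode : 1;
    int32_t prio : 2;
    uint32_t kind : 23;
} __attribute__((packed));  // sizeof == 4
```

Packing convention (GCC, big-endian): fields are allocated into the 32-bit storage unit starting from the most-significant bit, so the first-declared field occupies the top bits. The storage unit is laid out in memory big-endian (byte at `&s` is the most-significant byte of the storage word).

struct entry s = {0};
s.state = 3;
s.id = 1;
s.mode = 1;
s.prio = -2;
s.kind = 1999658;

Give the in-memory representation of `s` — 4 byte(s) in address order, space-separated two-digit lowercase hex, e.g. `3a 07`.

state:3 = 3 → 0x3 << 29 → word 0x60000000
id:3 = 1 → 0x1 << 26 → word 0x64000000
mode:1 = 1 → 0x1 << 25 → word 0x66000000
prio:2 = -2 → 0x2 << 23 → word 0x67000000
kind:23 = 1999658 → 0x1e832a << 0 → word 0x671e832a
word = 0x671e832a → big-endian bytes:
  [0]=0x67  [1]=0x1e  [2]=0x83  [3]=0x2a

67 1e 83 2a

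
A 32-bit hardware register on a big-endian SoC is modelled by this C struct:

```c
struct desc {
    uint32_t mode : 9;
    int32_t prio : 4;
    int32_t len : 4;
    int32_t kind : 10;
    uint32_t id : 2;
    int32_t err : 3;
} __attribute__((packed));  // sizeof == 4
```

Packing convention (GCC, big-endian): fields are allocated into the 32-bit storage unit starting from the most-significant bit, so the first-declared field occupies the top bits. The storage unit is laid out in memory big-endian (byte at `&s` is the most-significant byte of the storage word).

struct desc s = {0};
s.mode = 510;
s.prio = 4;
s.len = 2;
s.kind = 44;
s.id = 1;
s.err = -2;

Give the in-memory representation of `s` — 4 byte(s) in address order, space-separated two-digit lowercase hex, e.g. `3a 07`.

ff 21 05 8e

mode:9 = 510 → 0x1fe << 23 → word 0xff000000
prio:4 = 4 → 0x4 << 19 → word 0xff200000
len:4 = 2 → 0x2 << 15 → word 0xff210000
kind:10 = 44 → 0x2c << 5 → word 0xff210580
id:2 = 1 → 0x1 << 3 → word 0xff210588
err:3 = -2 → 0x6 << 0 → word 0xff21058e
word = 0xff21058e → big-endian bytes:
  [0]=0xff  [1]=0x21  [2]=0x05  [3]=0x8e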